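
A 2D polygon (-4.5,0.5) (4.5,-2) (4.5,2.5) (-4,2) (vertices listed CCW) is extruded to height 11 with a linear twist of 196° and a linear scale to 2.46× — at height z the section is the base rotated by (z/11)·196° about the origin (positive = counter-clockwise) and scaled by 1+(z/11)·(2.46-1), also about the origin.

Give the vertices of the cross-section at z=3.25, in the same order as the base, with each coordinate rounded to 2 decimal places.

t = z/height = 3.25/11 = 0.295455
s = 1 + (scale-1)·z/height = 1 + (2.46-1)·3.25/11 = 1.431364
θ = twist·z/height = 196°·3.25/11 = 57.9091° = 1.010704 rad
cos θ = 0.531264, sin θ = 0.847206 (intermediates below are computed at full precision and shown rounded to 5 d.p.)
v1: (-4.5,0.5) → rotate → (-2.81429,-3.54680) → ×s → (-4.02828,-5.07675) → (-4.03,-5.08)
v2: (4.5,-2) → rotate → (4.08510,2.74990) → ×s → (5.84727,3.93611) → (5.85,3.94)
v3: (4.5,2.5) → rotate → (0.27267,5.14059) → ×s → (0.39029,7.35805) → (0.39,7.36)
v4: (-4,2) → rotate → (-3.81947,-2.32630) → ×s → (-5.46705,-3.32978) → (-5.47,-3.33)

Cross-section at z=3.25: (-4.03,-5.08) (5.85,3.94) (0.39,7.36) (-5.47,-3.33)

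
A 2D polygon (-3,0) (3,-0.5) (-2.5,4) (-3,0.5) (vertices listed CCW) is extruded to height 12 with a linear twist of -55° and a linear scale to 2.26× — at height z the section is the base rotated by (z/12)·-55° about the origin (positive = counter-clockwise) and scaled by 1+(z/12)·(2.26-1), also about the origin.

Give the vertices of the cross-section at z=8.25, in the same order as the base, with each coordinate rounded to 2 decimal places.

t = z/height = 8.25/12 = 0.6875
s = 1 + (scale-1)·z/height = 1 + (2.26-1)·8.25/12 = 1.866250
θ = twist·z/height = -55°·8.25/12 = -37.8125° = -0.659953 rad
cos θ = 0.790021, sin θ = -0.613079 (intermediates below are computed at full precision and shown rounded to 5 d.p.)
v1: (-3,0) → rotate → (-2.37006,1.83924) → ×s → (-4.42313,3.43248) → (-4.42,3.43)
v2: (3,-0.5) → rotate → (2.06352,-2.23425) → ×s → (3.85105,-4.16967) → (3.85,-4.17)
v3: (-2.5,4) → rotate → (0.47726,4.69278) → ×s → (0.89069,8.75791) → (0.89,8.76)
v4: (-3,0.5) → rotate → (-2.06352,2.23425) → ×s → (-3.85105,4.16967) → (-3.85,4.17)

Cross-section at z=8.25: (-4.42,3.43) (3.85,-4.17) (0.89,8.76) (-3.85,4.17)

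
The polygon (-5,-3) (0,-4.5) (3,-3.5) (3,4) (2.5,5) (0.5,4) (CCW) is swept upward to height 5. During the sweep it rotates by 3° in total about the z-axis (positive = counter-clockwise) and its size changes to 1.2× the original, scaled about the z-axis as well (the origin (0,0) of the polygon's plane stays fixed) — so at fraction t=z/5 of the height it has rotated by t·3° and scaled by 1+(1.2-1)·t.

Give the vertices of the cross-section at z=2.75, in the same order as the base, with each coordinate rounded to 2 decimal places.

t = z/height = 2.75/5 = 0.55
s = 1 + (scale-1)·z/height = 1 + (1.2-1)·2.75/5 = 1.110000
θ = twist·z/height = 3°·2.75/5 = 1.6500° = 0.028798 rad
cos θ = 0.999585, sin θ = 0.028794 (intermediates below are computed at full precision and shown rounded to 5 d.p.)
v1: (-5,-3) → rotate → (-4.91154,-3.14273) → ×s → (-5.45181,-3.48843) → (-5.45,-3.49)
v2: (0,-4.5) → rotate → (0.12957,-4.49813) → ×s → (0.14383,-4.99293) → (0.14,-4.99)
v3: (3,-3.5) → rotate → (3.09953,-3.41217) → ×s → (3.44048,-3.78751) → (3.44,-3.79)
v4: (3,4) → rotate → (2.88358,4.08472) → ×s → (3.20077,4.53404) → (3.20,4.53)
v5: (2.5,5) → rotate → (2.35499,5.06991) → ×s → (2.61404,5.62760) → (2.61,5.63)
v6: (0.5,4) → rotate → (0.38462,4.01274) → ×s → (0.42692,4.45414) → (0.43,4.45)

Cross-section at z=2.75: (-5.45,-3.49) (0.14,-4.99) (3.44,-3.79) (3.20,4.53) (2.61,5.63) (0.43,4.45)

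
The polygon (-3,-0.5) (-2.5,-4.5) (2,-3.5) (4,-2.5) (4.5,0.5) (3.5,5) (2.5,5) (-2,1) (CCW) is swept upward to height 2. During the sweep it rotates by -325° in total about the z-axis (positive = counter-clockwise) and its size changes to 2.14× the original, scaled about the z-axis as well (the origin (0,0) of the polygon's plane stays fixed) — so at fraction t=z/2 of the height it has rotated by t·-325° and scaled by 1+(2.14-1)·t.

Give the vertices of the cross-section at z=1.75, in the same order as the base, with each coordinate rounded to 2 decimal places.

Cross-section at z=1.75: (-0.52,-6.05) (7.47,-7.07) (7.76,2.13) (6.82,6.50) (1.26,8.96) (-7.94,9.25) (-8.44,7.32) (-2.93,-3.37)

t = z/height = 1.75/2 = 0.875
s = 1 + (scale-1)·z/height = 1 + (2.14-1)·1.75/2 = 1.997500
θ = twist·z/height = -325°·1.75/2 = -284.3750° = -4.963280 rad
cos θ = 0.248267, sin θ = 0.968692 (intermediates below are computed at full precision and shown rounded to 5 d.p.)
v1: (-3,-0.5) → rotate → (-0.26046,-3.03021) → ×s → (-0.52026,-6.05284) → (-0.52,-6.05)
v2: (-2.5,-4.5) → rotate → (3.73844,-3.53893) → ×s → (7.46754,-7.06902) → (7.47,-7.07)
v3: (2,-3.5) → rotate → (3.88696,1.06845) → ×s → (7.76419,2.13422) → (7.76,2.13)
v4: (4,-2.5) → rotate → (3.41480,3.25410) → ×s → (6.82106,6.50006) → (6.82,6.50)
v5: (4.5,0.5) → rotate → (0.63286,4.48325) → ×s → (1.26413,8.95528) → (1.26,8.96)
v6: (3.5,5) → rotate → (-3.97452,4.63176) → ×s → (-7.93911,9.25193) → (-7.94,9.25)
v7: (2.5,5) → rotate → (-4.22279,3.66307) → ×s → (-8.43502,7.31697) → (-8.44,7.32)
v8: (-2,1) → rotate → (-1.46523,-1.68912) → ×s → (-2.92679,-3.37401) → (-2.93,-3.37)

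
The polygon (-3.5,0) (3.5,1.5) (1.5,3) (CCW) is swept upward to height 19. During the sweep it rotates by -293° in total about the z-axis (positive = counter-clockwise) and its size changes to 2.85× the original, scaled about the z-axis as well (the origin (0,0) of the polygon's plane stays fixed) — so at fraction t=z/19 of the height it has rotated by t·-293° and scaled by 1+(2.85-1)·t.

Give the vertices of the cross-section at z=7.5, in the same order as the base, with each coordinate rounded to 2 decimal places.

t = z/height = 7.5/19 = 0.394737
s = 1 + (scale-1)·z/height = 1 + (2.85-1)·7.5/19 = 1.730263
θ = twist·z/height = -293°·7.5/19 = -115.6579° = -2.018611 rad
cos θ = -0.432997, sin θ = -0.901395 (intermediates below are computed at full precision and shown rounded to 5 d.p.)
v1: (-3.5,0) → rotate → (1.51549,3.15488) → ×s → (2.62219,5.45878) → (2.62,5.46)
v2: (3.5,1.5) → rotate → (-0.16340,-3.80438) → ×s → (-0.28272,-6.58258) → (-0.28,-6.58)
v3: (1.5,3) → rotate → (2.05469,-2.65108) → ×s → (3.55516,-4.58707) → (3.56,-4.59)

Cross-section at z=7.5: (2.62,5.46) (-0.28,-6.58) (3.56,-4.59)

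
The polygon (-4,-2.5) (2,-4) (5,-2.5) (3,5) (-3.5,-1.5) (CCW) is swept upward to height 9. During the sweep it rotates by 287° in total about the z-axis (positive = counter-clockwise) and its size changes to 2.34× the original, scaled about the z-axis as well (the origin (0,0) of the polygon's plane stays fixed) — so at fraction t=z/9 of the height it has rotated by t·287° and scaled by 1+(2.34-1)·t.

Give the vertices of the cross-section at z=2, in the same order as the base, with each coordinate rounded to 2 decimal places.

Cross-section at z=2: (0.62,-6.09) (5.80,0.03) (5.78,4.39) (-4.10,6.36) (-0.26,-4.93)

t = z/height = 2/9 = 0.222222
s = 1 + (scale-1)·z/height = 1 + (2.34-1)·2/9 = 1.297778
θ = twist·z/height = 287°·2/9 = 63.7778° = 1.113132 rad
cos θ = 0.441854, sin θ = 0.897087 (intermediates below are computed at full precision and shown rounded to 5 d.p.)
v1: (-4,-2.5) → rotate → (0.47530,-4.69298) → ×s → (0.61684,-6.09045) → (0.62,-6.09)
v2: (2,-4) → rotate → (4.47206,0.02676) → ×s → (5.80373,0.03473) → (5.80,0.03)
v3: (5,-2.5) → rotate → (4.45199,3.38080) → ×s → (5.77769,4.38753) → (5.78,4.39)
v4: (3,5) → rotate → (-3.15987,4.90053) → ×s → (-4.10081,6.35980) → (-4.10,6.36)
v5: (-3.5,-1.5) → rotate → (-0.20086,-3.80259) → ×s → (-0.26067,-4.93491) → (-0.26,-4.93)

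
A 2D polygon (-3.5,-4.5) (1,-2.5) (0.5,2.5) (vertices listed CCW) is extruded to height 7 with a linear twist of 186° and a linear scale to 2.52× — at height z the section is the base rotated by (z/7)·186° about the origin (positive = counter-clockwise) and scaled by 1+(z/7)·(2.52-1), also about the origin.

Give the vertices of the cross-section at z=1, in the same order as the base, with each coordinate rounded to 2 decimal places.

Cross-section at z=1: (-1.36,-6.80) (2.45,-2.18) (-0.82,2.99)

t = z/height = 1/7 = 0.142857
s = 1 + (scale-1)·z/height = 1 + (2.52-1)·1/7 = 1.217143
θ = twist·z/height = 186°·1/7 = 26.5714° = 0.463759 rad
cos θ = 0.894377, sin θ = 0.447313 (intermediates below are computed at full precision and shown rounded to 5 d.p.)
v1: (-3.5,-4.5) → rotate → (-1.11741,-5.59029) → ×s → (-1.36005,-6.80419) → (-1.36,-6.80)
v2: (1,-2.5) → rotate → (2.01266,-1.78863) → ×s → (2.44970,-2.17702) → (2.45,-2.18)
v3: (0.5,2.5) → rotate → (-0.67109,2.45960) → ×s → (-0.81682,2.99368) → (-0.82,2.99)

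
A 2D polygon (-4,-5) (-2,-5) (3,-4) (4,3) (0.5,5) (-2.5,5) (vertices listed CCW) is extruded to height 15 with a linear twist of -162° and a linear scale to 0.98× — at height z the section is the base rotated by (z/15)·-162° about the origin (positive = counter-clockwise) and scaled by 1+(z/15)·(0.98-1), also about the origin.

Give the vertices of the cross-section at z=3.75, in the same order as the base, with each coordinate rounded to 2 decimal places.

t = z/height = 3.75/15 = 0.25
s = 1 + (scale-1)·z/height = 1 + (0.98-1)·3.75/15 = 0.995000
θ = twist·z/height = -162°·3.75/15 = -40.5000° = -0.706858 rad
cos θ = 0.760406, sin θ = -0.649448 (intermediates below are computed at full precision and shown rounded to 5 d.p.)
v1: (-4,-5) → rotate → (-6.28886,-1.20424) → ×s → (-6.25742,-1.19822) → (-6.26,-1.20)
v2: (-2,-5) → rotate → (-4.76805,-2.50313) → ×s → (-4.74421,-2.49062) → (-4.74,-2.49)
v3: (3,-4) → rotate → (-0.31657,-4.98997) → ×s → (-0.31499,-4.96502) → (-0.31,-4.97)
v4: (4,3) → rotate → (4.98997,-0.31657) → ×s → (4.96502,-0.31499) → (4.97,-0.31)
v5: (0.5,5) → rotate → (3.62744,3.47731) → ×s → (3.60931,3.45992) → (3.61,3.46)
v6: (-2.5,5) → rotate → (1.34623,5.42565) → ×s → (1.33949,5.39852) → (1.34,5.40)

Cross-section at z=3.75: (-6.26,-1.20) (-4.74,-2.49) (-0.31,-4.97) (4.97,-0.31) (3.61,3.46) (1.34,5.40)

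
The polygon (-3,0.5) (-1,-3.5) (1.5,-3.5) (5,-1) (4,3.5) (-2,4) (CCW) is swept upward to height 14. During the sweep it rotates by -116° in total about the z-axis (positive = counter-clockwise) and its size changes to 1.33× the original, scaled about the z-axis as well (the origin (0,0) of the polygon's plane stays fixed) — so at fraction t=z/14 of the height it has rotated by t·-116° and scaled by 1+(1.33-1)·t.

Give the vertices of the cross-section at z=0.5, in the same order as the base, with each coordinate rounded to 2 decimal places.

t = z/height = 0.5/14 = 0.0357143
s = 1 + (scale-1)·z/height = 1 + (1.33-1)·0.5/14 = 1.011786
θ = twist·z/height = -116°·0.5/14 = -4.1429° = -0.072306 rad
cos θ = 0.997387, sin θ = -0.072244 (intermediates below are computed at full precision and shown rounded to 5 d.p.)
v1: (-3,0.5) → rotate → (-2.95604,0.71542) → ×s → (-2.99088,0.72386) → (-2.99,0.72)
v2: (-1,-3.5) → rotate → (-1.25024,-3.41861) → ×s → (-1.26497,-3.45890) → (-1.26,-3.46)
v3: (1.5,-3.5) → rotate → (1.24323,-3.59922) → ×s → (1.25788,-3.64164) → (1.26,-3.64)
v4: (5,-1) → rotate → (4.91469,-1.35860) → ×s → (4.97261,-1.37462) → (4.97,-1.37)
v5: (4,3.5) → rotate → (4.24240,3.20188) → ×s → (4.29240,3.23962) → (4.29,3.24)
v6: (-2,4) → rotate → (-1.70580,4.13404) → ×s → (-1.72590,4.18276) → (-1.73,4.18)

Cross-section at z=0.5: (-2.99,0.72) (-1.26,-3.46) (1.26,-3.64) (4.97,-1.37) (4.29,3.24) (-1.73,4.18)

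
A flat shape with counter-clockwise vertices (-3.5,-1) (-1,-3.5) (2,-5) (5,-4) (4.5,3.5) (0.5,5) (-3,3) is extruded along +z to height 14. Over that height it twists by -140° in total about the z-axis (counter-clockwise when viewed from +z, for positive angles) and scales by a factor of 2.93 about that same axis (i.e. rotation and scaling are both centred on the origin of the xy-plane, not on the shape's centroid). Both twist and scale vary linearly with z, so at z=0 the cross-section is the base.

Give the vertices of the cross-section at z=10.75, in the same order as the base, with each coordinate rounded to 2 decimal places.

t = z/height = 10.75/14 = 0.767857
s = 1 + (scale-1)·z/height = 1 + (2.93-1)·10.75/14 = 2.481964
θ = twist·z/height = -140°·10.75/14 = -107.5000° = -1.876229 rad
cos θ = -0.300706, sin θ = -0.953717 (intermediates below are computed at full precision and shown rounded to 5 d.p.)
v1: (-3.5,-1) → rotate → (0.09875,3.63872) → ×s → (0.24510,9.03116) → (0.25,9.03)
v2: (-1,-3.5) → rotate → (-3.03730,2.00619) → ×s → (-7.53848,4.97929) → (-7.54,4.98)
v3: (2,-5) → rotate → (-5.37000,-0.40390) → ×s → (-13.32814,-1.00248) → (-13.33,-1.00)
v4: (5,-4) → rotate → (-5.31840,-3.56576) → ×s → (-13.20007,-8.85009) → (-13.20,-8.85)
v5: (4.5,3.5) → rotate → (1.98483,-5.34420) → ×s → (4.92629,-13.26411) → (4.93,-13.26)
v6: (0.5,5) → rotate → (4.61823,-1.98039) → ×s → (11.46229,-4.91525) → (11.46,-4.92)
v7: (-3,3) → rotate → (3.76327,1.95903) → ×s → (9.34030,4.86225) → (9.34,4.86)

Cross-section at z=10.75: (0.25,9.03) (-7.54,4.98) (-13.33,-1.00) (-13.20,-8.85) (4.93,-13.26) (11.46,-4.92) (9.34,4.86)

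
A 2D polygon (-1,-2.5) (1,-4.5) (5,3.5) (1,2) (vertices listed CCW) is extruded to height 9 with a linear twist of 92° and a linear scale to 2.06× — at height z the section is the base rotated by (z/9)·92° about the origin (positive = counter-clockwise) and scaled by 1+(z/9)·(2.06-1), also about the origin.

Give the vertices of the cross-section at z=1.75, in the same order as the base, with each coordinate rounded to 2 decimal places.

Cross-section at z=1.75: (-0.22,-3.24) (2.81,-4.79) (4.44,5.87) (0.41,2.67)

t = z/height = 1.75/9 = 0.194444
s = 1 + (scale-1)·z/height = 1 + (2.06-1)·1.75/9 = 1.206111
θ = twist·z/height = 92°·1.75/9 = 17.8889° = 0.312220 rad
cos θ = 0.951654, sin θ = 0.307172 (intermediates below are computed at full precision and shown rounded to 5 d.p.)
v1: (-1,-2.5) → rotate → (-0.18372,-2.68631) → ×s → (-0.22159,-3.23998) → (-0.22,-3.24)
v2: (1,-4.5) → rotate → (2.33393,-3.97527) → ×s → (2.81498,-4.79462) → (2.81,-4.79)
v3: (5,3.5) → rotate → (3.68317,4.86665) → ×s → (4.44231,5.86972) → (4.44,5.87)
v4: (1,2) → rotate → (0.33731,2.21048) → ×s → (0.40683,2.66608) → (0.41,2.67)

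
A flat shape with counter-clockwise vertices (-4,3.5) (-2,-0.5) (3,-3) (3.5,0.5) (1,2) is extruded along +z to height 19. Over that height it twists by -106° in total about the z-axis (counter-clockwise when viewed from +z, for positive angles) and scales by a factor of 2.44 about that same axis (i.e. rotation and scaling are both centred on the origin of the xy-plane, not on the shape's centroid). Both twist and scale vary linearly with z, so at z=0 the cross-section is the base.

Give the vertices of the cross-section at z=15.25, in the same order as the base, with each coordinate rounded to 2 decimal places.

t = z/height = 15.25/19 = 0.802632
s = 1 + (scale-1)·z/height = 1 + (2.44-1)·15.25/19 = 2.155789
θ = twist·z/height = -106°·15.25/19 = -85.0789° = -1.484908 rad
cos θ = 0.085783, sin θ = -0.996314 (intermediates below are computed at full precision and shown rounded to 5 d.p.)
v1: (-4,3.5) → rotate → (3.14397,4.28550) → ×s → (6.77773,9.23863) → (6.78,9.24)
v2: (-2,-0.5) → rotate → (-0.66972,1.94974) → ×s → (-1.44378,4.20322) → (-1.44,4.20)
v3: (3,-3) → rotate → (-2.73159,-3.24629) → ×s → (-5.88874,-6.99832) → (-5.89,-7.00)
v4: (3.5,0.5) → rotate → (0.79840,-3.44421) → ×s → (1.72118,-7.42499) → (1.72,-7.42)
v5: (1,2) → rotate → (2.07841,-0.82475) → ×s → (4.48062,-1.77798) → (4.48,-1.78)

Cross-section at z=15.25: (6.78,9.24) (-1.44,4.20) (-5.89,-7.00) (1.72,-7.42) (4.48,-1.78)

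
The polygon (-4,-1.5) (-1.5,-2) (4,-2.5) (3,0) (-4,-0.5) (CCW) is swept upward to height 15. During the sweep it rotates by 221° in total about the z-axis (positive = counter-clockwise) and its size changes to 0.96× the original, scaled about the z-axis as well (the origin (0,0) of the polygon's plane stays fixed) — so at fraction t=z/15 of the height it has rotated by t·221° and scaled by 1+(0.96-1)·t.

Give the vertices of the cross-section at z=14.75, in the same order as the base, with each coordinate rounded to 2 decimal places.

t = z/height = 14.75/15 = 0.983333
s = 1 + (scale-1)·z/height = 1 + (0.96-1)·14.75/15 = 0.960667
θ = twist·z/height = 221°·14.75/15 = 217.3167° = 3.792891 rad
cos θ = -0.795297, sin θ = -0.606220 (intermediates below are computed at full precision and shown rounded to 5 d.p.)
v1: (-4,-1.5) → rotate → (2.27186,3.61782) → ×s → (2.18250,3.47552) → (2.18,3.48)
v2: (-1.5,-2) → rotate → (-0.01949,2.49992) → ×s → (-0.01873,2.40159) → (-0.02,2.40)
v3: (4,-2.5) → rotate → (-4.69674,-0.43664) → ×s → (-4.51200,-0.41946) → (-4.51,-0.42)
v4: (3,0) → rotate → (-2.38589,-1.81866) → ×s → (-2.29205,-1.74713) → (-2.29,-1.75)
v5: (-4,-0.5) → rotate → (2.87808,2.82253) → ×s → (2.76487,2.71151) → (2.76,2.71)

Cross-section at z=14.75: (2.18,3.48) (-0.02,2.40) (-4.51,-0.42) (-2.29,-1.75) (2.76,2.71)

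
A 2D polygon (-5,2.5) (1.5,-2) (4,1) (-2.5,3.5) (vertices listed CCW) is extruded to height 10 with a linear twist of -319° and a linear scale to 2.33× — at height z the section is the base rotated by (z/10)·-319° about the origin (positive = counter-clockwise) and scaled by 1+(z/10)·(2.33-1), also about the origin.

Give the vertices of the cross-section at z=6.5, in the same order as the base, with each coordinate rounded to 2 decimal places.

Cross-section at z=6.5: (6.14,-8.42) (-0.77,4.60) (-7.48,1.77) (1.14,-7.94)

t = z/height = 6.5/10 = 0.65
s = 1 + (scale-1)·z/height = 1 + (2.33-1)·6.5/10 = 1.864500
θ = twist·z/height = -319°·6.5/10 = -207.3500° = -3.618940 rad
cos θ = -0.888217, sin θ = 0.459425 (intermediates below are computed at full precision and shown rounded to 5 d.p.)
v1: (-5,2.5) → rotate → (3.29252,-4.51767) → ×s → (6.13891,-8.42319) → (6.14,-8.42)
v2: (1.5,-2) → rotate → (-0.41348,2.46557) → ×s → (-0.77092,4.59706) → (-0.77,4.60)
v3: (4,1) → rotate → (-4.01229,0.94948) → ×s → (-7.48092,1.77031) → (-7.48,1.77)
v4: (-2.5,3.5) → rotate → (0.61255,-4.25732) → ×s → (1.14211,-7.93777) → (1.14,-7.94)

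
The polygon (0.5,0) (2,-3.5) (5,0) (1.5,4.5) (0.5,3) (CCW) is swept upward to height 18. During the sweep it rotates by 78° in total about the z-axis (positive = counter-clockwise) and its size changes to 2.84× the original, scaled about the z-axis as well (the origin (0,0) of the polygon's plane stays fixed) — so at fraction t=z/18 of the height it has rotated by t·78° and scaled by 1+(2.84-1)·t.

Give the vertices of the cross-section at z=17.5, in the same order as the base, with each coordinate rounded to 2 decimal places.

Cross-section at z=17.5: (0.34,1.35) (10.83,3.02) (3.41,13.52) (-11.14,7.13) (-7.77,3.40)

t = z/height = 17.5/18 = 0.972222
s = 1 + (scale-1)·z/height = 1 + (2.84-1)·17.5/18 = 2.788889
θ = twist·z/height = 78°·17.5/18 = 75.8333° = 1.323541 rad
cos θ = 0.244743, sin θ = 0.969588 (intermediates below are computed at full precision and shown rounded to 5 d.p.)
v1: (0.5,0) → rotate → (0.12237,0.48479) → ×s → (0.34128,1.35204) → (0.34,1.35)
v2: (2,-3.5) → rotate → (3.88304,1.08257) → ×s → (10.82938,3.01918) → (10.83,3.02)
v3: (5,0) → rotate → (1.22372,4.84794) → ×s → (3.41281,13.52036) → (3.41,13.52)
v4: (1.5,4.5) → rotate → (-3.99603,2.55573) → ×s → (-11.14449,7.12764) → (-11.14,7.13)
v5: (0.5,3) → rotate → (-2.78639,1.21902) → ×s → (-7.77094,3.39972) → (-7.77,3.40)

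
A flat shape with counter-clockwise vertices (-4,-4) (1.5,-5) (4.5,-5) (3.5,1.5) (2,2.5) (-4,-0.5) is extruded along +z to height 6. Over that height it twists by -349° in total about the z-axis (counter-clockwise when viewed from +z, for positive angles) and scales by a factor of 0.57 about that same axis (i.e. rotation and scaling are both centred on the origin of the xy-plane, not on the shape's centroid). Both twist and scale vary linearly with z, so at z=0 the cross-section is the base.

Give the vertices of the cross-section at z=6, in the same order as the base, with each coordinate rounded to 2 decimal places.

Cross-section at z=6: (-1.80,-2.67) (1.38,-2.63) (3.06,-2.31) (1.80,1.22) (0.85,1.62) (-2.18,-0.71)

t = z/height = 6/6 = 1
s = 1 + (scale-1)·z/height = 1 + (0.57-1)·6/6 = 0.570000
θ = twist·z/height = -349°·6/6 = -349.0000° = -6.091199 rad
cos θ = 0.981627, sin θ = 0.190809 (intermediates below are computed at full precision and shown rounded to 5 d.p.)
v1: (-4,-4) → rotate → (-3.16327,-4.68974) → ×s → (-1.80307,-2.67315) → (-1.80,-2.67)
v2: (1.5,-5) → rotate → (2.42649,-4.62192) → ×s → (1.38310,-2.63450) → (1.38,-2.63)
v3: (4.5,-5) → rotate → (5.37137,-4.04950) → ×s → (3.06168,-2.30821) → (3.06,-2.31)
v4: (3.5,1.5) → rotate → (3.14948,2.14027) → ×s → (1.79520,1.21996) → (1.80,1.22)
v5: (2,2.5) → rotate → (1.48623,2.83569) → ×s → (0.84715,1.61634) → (0.85,1.62)
v6: (-4,-0.5) → rotate → (-3.83110,-1.25405) → ×s → (-2.18373,-0.71481) → (-2.18,-0.71)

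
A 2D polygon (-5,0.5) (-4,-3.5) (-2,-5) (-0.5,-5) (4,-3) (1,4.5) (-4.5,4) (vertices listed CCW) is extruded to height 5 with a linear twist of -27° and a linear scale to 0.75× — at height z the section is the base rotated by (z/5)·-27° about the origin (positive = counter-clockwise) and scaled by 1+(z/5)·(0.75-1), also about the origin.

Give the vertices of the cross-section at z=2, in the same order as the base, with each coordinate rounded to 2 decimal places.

t = z/height = 2/5 = 0.4
s = 1 + (scale-1)·z/height = 1 + (0.75-1)·2/5 = 0.900000
θ = twist·z/height = -27°·2/5 = -10.8000° = -0.188496 rad
cos θ = 0.982287, sin θ = -0.187381 (intermediates below are computed at full precision and shown rounded to 5 d.p.)
v1: (-5,0.5) → rotate → (-4.81775,1.42805) → ×s → (-4.33597,1.28525) → (-4.34,1.29)
v2: (-4,-3.5) → rotate → (-4.58498,-2.68848) → ×s → (-4.12649,-2.41963) → (-4.13,-2.42)
v3: (-2,-5) → rotate → (-2.90148,-4.53667) → ×s → (-2.61133,-4.08301) → (-2.61,-4.08)
v4: (-0.5,-5) → rotate → (-1.42805,-4.81775) → ×s → (-1.28525,-4.33597) → (-1.29,-4.34)
v5: (4,-3) → rotate → (3.36701,-3.69639) → ×s → (3.03030,-3.32675) → (3.03,-3.33)
v6: (1,4.5) → rotate → (1.82550,4.23291) → ×s → (1.64295,3.80962) → (1.64,3.81)
v7: (-4.5,4) → rotate → (-3.67077,4.77236) → ×s → (-3.30369,4.29513) → (-3.30,4.30)

Cross-section at z=2: (-4.34,1.29) (-4.13,-2.42) (-2.61,-4.08) (-1.29,-4.34) (3.03,-3.33) (1.64,3.81) (-3.30,4.30)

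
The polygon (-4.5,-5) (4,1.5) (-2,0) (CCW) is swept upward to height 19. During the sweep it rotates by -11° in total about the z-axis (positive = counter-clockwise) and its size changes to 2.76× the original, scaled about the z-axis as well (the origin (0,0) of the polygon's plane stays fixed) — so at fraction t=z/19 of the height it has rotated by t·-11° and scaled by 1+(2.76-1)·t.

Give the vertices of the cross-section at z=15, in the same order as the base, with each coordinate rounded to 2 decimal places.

t = z/height = 15/19 = 0.789474
s = 1 + (scale-1)·z/height = 1 + (2.76-1)·15/19 = 2.389474
θ = twist·z/height = -11°·15/19 = -8.6842° = -0.151568 rad
cos θ = 0.988536, sin θ = -0.150988 (intermediates below are computed at full precision and shown rounded to 5 d.p.)
v1: (-4.5,-5) → rotate → (-5.20335,-4.26323) → ×s → (-12.43327,-10.18688) → (-12.43,-10.19)
v2: (4,1.5) → rotate → (4.18062,0.87885) → ×s → (9.98949,2.09999) → (9.99,2.10)
v3: (-2,0) → rotate → (-1.97707,0.30198) → ×s → (-4.72416,0.72157) → (-4.72,0.72)

Cross-section at z=15: (-12.43,-10.19) (9.99,2.10) (-4.72,0.72)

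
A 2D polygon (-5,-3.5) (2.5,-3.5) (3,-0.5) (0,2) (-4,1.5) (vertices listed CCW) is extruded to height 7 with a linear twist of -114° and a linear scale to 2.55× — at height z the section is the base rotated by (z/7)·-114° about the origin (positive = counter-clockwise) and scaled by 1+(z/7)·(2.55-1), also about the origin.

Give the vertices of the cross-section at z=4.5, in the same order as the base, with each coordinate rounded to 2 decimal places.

Cross-section at z=4.5: (-9.56,7.55) (-5.26,-6.79) (0.77,-6.02) (3.82,1.15) (0.57,8.51)

t = z/height = 4.5/7 = 0.642857
s = 1 + (scale-1)·z/height = 1 + (2.55-1)·4.5/7 = 1.996429
θ = twist·z/height = -114°·4.5/7 = -73.2857° = -1.279077 rad
cos θ = 0.287599, sin θ = -0.957751 (intermediates below are computed at full precision and shown rounded to 5 d.p.)
v1: (-5,-3.5) → rotate → (-4.79012,3.78216) → ×s → (-9.56314,7.55081) → (-9.56,7.55)
v2: (2.5,-3.5) → rotate → (-2.63313,-3.40097) → ×s → (-5.25686,-6.78980) → (-5.26,-6.79)
v3: (3,-0.5) → rotate → (0.38392,-3.01705) → ×s → (0.76647,-6.02333) → (0.77,-6.02)
v4: (0,2) → rotate → (1.91550,0.57520) → ×s → (3.82416,1.14834) → (3.82,1.15)
v5: (-4,1.5) → rotate → (0.28623,4.26240) → ×s → (0.57144,8.50958) → (0.57,8.51)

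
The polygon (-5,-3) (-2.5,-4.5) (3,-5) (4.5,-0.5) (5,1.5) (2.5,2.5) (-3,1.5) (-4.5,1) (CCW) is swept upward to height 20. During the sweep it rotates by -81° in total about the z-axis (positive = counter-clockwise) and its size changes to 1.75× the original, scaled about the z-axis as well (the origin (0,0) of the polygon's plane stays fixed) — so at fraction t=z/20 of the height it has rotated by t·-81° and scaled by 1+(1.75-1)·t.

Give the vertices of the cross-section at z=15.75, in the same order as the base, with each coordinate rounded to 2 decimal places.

t = z/height = 15.75/20 = 0.7875
s = 1 + (scale-1)·z/height = 1 + (1.75-1)·15.75/20 = 1.590625
θ = twist·z/height = -81°·15.75/20 = -63.7875° = -1.113302 rad
cos θ = 0.441702, sin θ = -0.897162 (intermediates below are computed at full precision and shown rounded to 5 d.p.)
v1: (-5,-3) → rotate → (-4.89999,3.16071) → ×s → (-7.79405,5.02750) → (-7.79,5.03)
v2: (-2.5,-4.5) → rotate → (-5.14148,0.25525) → ×s → (-8.17817,0.40600) → (-8.18,0.41)
v3: (3,-5) → rotate → (-3.16071,-4.89999) → ×s → (-5.02750,-7.79405) → (-5.03,-7.79)
v4: (4.5,-0.5) → rotate → (1.53908,-4.25808) → ×s → (2.44809,-6.77301) → (2.45,-6.77)
v5: (5,1.5) → rotate → (3.55425,-3.82326) → ×s → (5.65348,-6.08137) → (5.65,-6.08)
v6: (2.5,2.5) → rotate → (3.34716,-1.13865) → ×s → (5.32407,-1.81117) → (5.32,-1.81)
v7: (-3,1.5) → rotate → (0.02064,3.35404) → ×s → (0.03283,5.33502) → (0.03,5.34)
v8: (-4.5,1) → rotate → (-1.09050,4.47893) → ×s → (-1.73457,7.12430) → (-1.73,7.12)

Cross-section at z=15.75: (-7.79,5.03) (-8.18,0.41) (-5.03,-7.79) (2.45,-6.77) (5.65,-6.08) (5.32,-1.81) (0.03,5.34) (-1.73,7.12)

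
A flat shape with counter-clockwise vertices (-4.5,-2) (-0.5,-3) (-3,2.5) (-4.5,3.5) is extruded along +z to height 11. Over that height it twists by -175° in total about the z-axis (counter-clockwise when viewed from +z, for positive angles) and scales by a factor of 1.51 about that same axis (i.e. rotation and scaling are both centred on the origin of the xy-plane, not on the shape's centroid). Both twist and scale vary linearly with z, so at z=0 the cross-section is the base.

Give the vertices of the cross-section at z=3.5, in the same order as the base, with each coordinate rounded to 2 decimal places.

t = z/height = 3.5/11 = 0.318182
s = 1 + (scale-1)·z/height = 1 + (1.51-1)·3.5/11 = 1.162273
θ = twist·z/height = -175°·3.5/11 = -55.6818° = -0.971831 rad
cos θ = 0.563788, sin θ = -0.825919 (intermediates below are computed at full precision and shown rounded to 5 d.p.)
v1: (-4.5,-2) → rotate → (-4.18889,2.58906) → ×s → (-4.86863,3.00920) → (-4.87,3.01)
v2: (-0.5,-3) → rotate → (-2.75965,-1.27840) → ×s → (-3.20747,-1.48586) → (-3.21,-1.49)
v3: (-3,2.5) → rotate → (0.37343,3.88723) → ×s → (0.43403,4.51802) → (0.43,4.52)
v4: (-4.5,3.5) → rotate → (0.35367,5.68990) → ×s → (0.41106,6.61321) → (0.41,6.61)

Cross-section at z=3.5: (-4.87,3.01) (-3.21,-1.49) (0.43,4.52) (0.41,6.61)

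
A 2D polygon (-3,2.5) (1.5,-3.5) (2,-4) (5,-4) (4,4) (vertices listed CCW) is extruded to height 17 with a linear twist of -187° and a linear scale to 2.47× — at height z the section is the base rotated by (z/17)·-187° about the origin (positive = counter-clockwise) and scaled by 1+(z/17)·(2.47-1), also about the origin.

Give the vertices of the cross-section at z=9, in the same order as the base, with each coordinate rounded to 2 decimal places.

Cross-section at z=9: (5.23,4.57) (-6.56,-1.66) (-7.58,-2.40) (-8.42,-7.67) (5.91,-8.14)

t = z/height = 9/17 = 0.529412
s = 1 + (scale-1)·z/height = 1 + (2.47-1)·9/17 = 1.778235
θ = twist·z/height = -187°·9/17 = -99.0000° = -1.727876 rad
cos θ = -0.156434, sin θ = -0.987688 (intermediates below are computed at full precision and shown rounded to 5 d.p.)
v1: (-3,2.5) → rotate → (2.93852,2.57198) → ×s → (5.22539,4.57358) → (5.23,4.57)
v2: (1.5,-3.5) → rotate → (-3.69156,-0.93401) → ×s → (-6.56446,-1.66089) → (-6.56,-1.66)
v3: (2,-4) → rotate → (-4.26362,-1.34964) → ×s → (-7.58172,-2.39998) → (-7.58,-2.40)
v4: (5,-4) → rotate → (-4.73293,-4.31270) → ×s → (-8.41626,-7.66900) → (-8.42,-7.67)
v5: (4,4) → rotate → (3.32502,-4.57649) → ×s → (5.91266,-8.13808) → (5.91,-8.14)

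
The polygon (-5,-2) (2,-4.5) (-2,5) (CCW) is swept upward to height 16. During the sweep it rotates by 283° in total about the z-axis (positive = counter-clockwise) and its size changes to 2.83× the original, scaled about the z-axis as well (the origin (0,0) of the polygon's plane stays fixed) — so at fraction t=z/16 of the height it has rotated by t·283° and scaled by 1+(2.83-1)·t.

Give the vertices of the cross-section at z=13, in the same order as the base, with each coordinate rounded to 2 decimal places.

t = z/height = 13/16 = 0.8125
s = 1 + (scale-1)·z/height = 1 + (2.83-1)·13/16 = 2.486875
θ = twist·z/height = 283°·13/16 = 229.9375° = 4.013166 rad
cos θ = -0.643623, sin θ = -0.765343 (intermediates below are computed at full precision and shown rounded to 5 d.p.)
v1: (-5,-2) → rotate → (1.68743,5.11396) → ×s → (4.19642,12.71778) → (4.20,12.72)
v2: (2,-4.5) → rotate → (-4.73129,1.36562) → ×s → (-11.76612,3.39612) → (-11.77,3.40)
v3: (-2,5) → rotate → (5.11396,-1.68743) → ×s → (12.71778,-4.19642) → (12.72,-4.20)

Cross-section at z=13: (4.20,12.72) (-11.77,3.40) (12.72,-4.20)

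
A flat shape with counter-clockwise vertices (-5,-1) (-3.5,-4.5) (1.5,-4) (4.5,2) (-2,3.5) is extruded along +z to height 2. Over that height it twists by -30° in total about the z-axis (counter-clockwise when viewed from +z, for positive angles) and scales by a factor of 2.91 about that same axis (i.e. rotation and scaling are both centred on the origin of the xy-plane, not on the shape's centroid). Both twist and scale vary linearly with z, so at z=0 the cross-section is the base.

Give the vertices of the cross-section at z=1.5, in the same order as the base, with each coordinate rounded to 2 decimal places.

Cross-section at z=1.5: (-12.17,2.41) (-12.05,-6.85) (-0.35,-10.39) (11.97,0.31) (-1.24,9.73)

t = z/height = 1.5/2 = 0.75
s = 1 + (scale-1)·z/height = 1 + (2.91-1)·1.5/2 = 2.432500
θ = twist·z/height = -30°·1.5/2 = -22.5000° = -0.392699 rad
cos θ = 0.923880, sin θ = -0.382683 (intermediates below are computed at full precision and shown rounded to 5 d.p.)
v1: (-5,-1) → rotate → (-5.00208,0.98954) → ×s → (-12.16756,2.40705) → (-12.17,2.41)
v2: (-3.5,-4.5) → rotate → (-4.95565,-2.81807) → ×s → (-12.05463,-6.85495) → (-12.05,-6.85)
v3: (1.5,-4) → rotate → (-0.14491,-4.26954) → ×s → (-0.35250,-10.38566) → (-0.35,-10.39)
v4: (4.5,2) → rotate → (4.92282,0.12568) → ×s → (11.97477,0.30573) → (11.97,0.31)
v5: (-2,3.5) → rotate → (-0.50837,3.99895) → ×s → (-1.23660,9.72743) → (-1.24,9.73)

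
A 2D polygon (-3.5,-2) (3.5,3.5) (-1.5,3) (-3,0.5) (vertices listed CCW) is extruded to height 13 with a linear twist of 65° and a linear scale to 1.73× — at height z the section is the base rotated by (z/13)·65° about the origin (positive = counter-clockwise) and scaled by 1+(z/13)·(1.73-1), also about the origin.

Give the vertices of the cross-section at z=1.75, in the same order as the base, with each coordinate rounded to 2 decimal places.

Cross-section at z=1.75: (-3.47,-2.76) (3.21,4.38) (-2.13,3.01) (-3.34,0.04)

t = z/height = 1.75/13 = 0.134615
s = 1 + (scale-1)·z/height = 1 + (1.73-1)·1.75/13 = 1.098269
θ = twist·z/height = 65°·1.75/13 = 8.7500° = 0.152716 rad
cos θ = 0.988362, sin θ = 0.152123 (intermediates below are computed at full precision and shown rounded to 5 d.p.)
v1: (-3.5,-2) → rotate → (-3.15502,-2.50915) → ×s → (-3.46506,-2.75573) → (-3.47,-2.76)
v2: (3.5,3.5) → rotate → (2.92683,3.99170) → ×s → (3.21445,4.38396) → (3.21,4.38)
v3: (-1.5,3) → rotate → (-1.93891,2.73690) → ×s → (-2.12945,3.00585) → (-2.13,3.01)
v4: (-3,0.5) → rotate → (-3.04115,0.03781) → ×s → (-3.34000,0.04153) → (-3.34,0.04)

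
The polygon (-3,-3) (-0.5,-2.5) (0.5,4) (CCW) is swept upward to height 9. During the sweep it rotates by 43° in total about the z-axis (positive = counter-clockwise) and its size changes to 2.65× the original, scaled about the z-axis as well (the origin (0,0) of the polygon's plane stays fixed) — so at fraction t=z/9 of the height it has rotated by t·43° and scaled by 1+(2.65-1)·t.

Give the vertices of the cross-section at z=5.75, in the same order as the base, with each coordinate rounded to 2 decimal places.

t = z/height = 5.75/9 = 0.638889
s = 1 + (scale-1)·z/height = 1 + (2.65-1)·5.75/9 = 2.054167
θ = twist·z/height = 43°·5.75/9 = 27.4722° = 0.479481 rad
cos θ = 0.887235, sin θ = 0.461319 (intermediates below are computed at full precision and shown rounded to 5 d.p.)
v1: (-3,-3) → rotate → (-1.27775,-4.04566) → ×s → (-2.62471,-8.31046) → (-2.62,-8.31)
v2: (-0.5,-2.5) → rotate → (0.70968,-2.44875) → ×s → (1.45780,-5.03013) → (1.46,-5.03)
v3: (0.5,4) → rotate → (-1.40166,3.77960) → ×s → (-2.87924,7.76392) → (-2.88,7.76)

Cross-section at z=5.75: (-2.62,-8.31) (1.46,-5.03) (-2.88,7.76)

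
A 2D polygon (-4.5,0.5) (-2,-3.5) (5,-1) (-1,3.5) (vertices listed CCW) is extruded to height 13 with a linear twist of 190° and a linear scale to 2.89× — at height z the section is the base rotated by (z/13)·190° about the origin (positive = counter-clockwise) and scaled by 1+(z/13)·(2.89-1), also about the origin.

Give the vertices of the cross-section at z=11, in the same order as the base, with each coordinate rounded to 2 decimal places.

Cross-section at z=11: (10.62,-5.08) (7.90,6.88) (-11.41,6.73) (-0.54,-9.45)

t = z/height = 11/13 = 0.846154
s = 1 + (scale-1)·z/height = 1 + (2.89-1)·11/13 = 2.599231
θ = twist·z/height = 190°·11/13 = 160.7692° = 2.805952 rad
cos θ = -0.944200, sin θ = 0.329374 (intermediates below are computed at full precision and shown rounded to 5 d.p.)
v1: (-4.5,0.5) → rotate → (4.08421,-1.95428) → ×s → (10.61581,-5.07963) → (10.62,-5.08)
v2: (-2,-3.5) → rotate → (3.04121,2.64595) → ×s → (7.90480,6.87744) → (7.90,6.88)
v3: (5,-1) → rotate → (-4.39162,2.59107) → ×s → (-11.41485,6.73478) → (-11.41,6.73)
v4: (-1,3.5) → rotate → (-0.20861,-3.63407) → ×s → (-0.54222,-9.44579) → (-0.54,-9.45)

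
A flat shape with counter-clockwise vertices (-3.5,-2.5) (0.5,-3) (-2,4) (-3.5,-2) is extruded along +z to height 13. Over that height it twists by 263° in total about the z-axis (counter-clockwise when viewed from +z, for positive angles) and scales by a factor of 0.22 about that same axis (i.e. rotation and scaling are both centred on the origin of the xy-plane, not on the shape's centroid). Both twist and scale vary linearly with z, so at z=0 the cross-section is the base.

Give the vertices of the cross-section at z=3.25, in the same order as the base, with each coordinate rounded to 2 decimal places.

t = z/height = 3.25/13 = 0.25
s = 1 + (scale-1)·z/height = 1 + (0.22-1)·3.25/13 = 0.805000
θ = twist·z/height = 263°·3.25/13 = 65.7500° = 1.147554 rad
cos θ = 0.410719, sin θ = 0.911762 (intermediates below are computed at full precision and shown rounded to 5 d.p.)
v1: (-3.5,-2.5) → rotate → (0.84189,-4.21796) → ×s → (0.67772,-3.39546) → (0.68,-3.40)
v2: (0.5,-3) → rotate → (2.94065,-0.77628) → ×s → (2.36722,-0.62490) → (2.37,-0.62)
v3: (-2,4) → rotate → (-4.46849,-0.18065) → ×s → (-3.59713,-0.14542) → (-3.60,-0.15)
v4: (-3.5,-2) → rotate → (0.38601,-4.01260) → ×s → (0.31074,-3.23015) → (0.31,-3.23)

Cross-section at z=3.25: (0.68,-3.40) (2.37,-0.62) (-3.60,-0.15) (0.31,-3.23)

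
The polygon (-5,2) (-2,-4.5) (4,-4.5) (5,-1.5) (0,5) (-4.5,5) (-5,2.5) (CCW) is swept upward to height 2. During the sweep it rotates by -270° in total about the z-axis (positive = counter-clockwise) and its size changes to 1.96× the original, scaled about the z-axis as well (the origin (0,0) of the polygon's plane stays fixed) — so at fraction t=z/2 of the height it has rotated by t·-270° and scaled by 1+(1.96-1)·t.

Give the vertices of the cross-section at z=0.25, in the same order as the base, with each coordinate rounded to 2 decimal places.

t = z/height = 0.25/2 = 0.125
s = 1 + (scale-1)·z/height = 1 + (1.96-1)·0.25/2 = 1.120000
θ = twist·z/height = -270°·0.25/2 = -33.7500° = -0.589049 rad
cos θ = 0.831470, sin θ = -0.555570 (intermediates below are computed at full precision and shown rounded to 5 d.p.)
v1: (-5,2) → rotate → (-3.04621,4.44079) → ×s → (-3.41175,4.97369) → (-3.41,4.97)
v2: (-2,-4.5) → rotate → (-4.16301,-2.63047) → ×s → (-4.66257,-2.94613) → (-4.66,-2.95)
v3: (4,-4.5) → rotate → (0.82581,-5.96389) → ×s → (0.92491,-6.67956) → (0.92,-6.68)
v4: (5,-1.5) → rotate → (3.32399,-4.02506) → ×s → (3.72287,-4.50806) → (3.72,-4.51)
v5: (0,5) → rotate → (2.77785,4.15735) → ×s → (3.11119,4.65623) → (3.11,4.66)
v6: (-4.5,5) → rotate → (-0.96376,6.65741) → ×s → (-1.07941,7.45630) → (-1.08,7.46)
v7: (-5,2.5) → rotate → (-2.76842,4.85653) → ×s → (-3.10063,5.43931) → (-3.10,5.44)

Cross-section at z=0.25: (-3.41,4.97) (-4.66,-2.95) (0.92,-6.68) (3.72,-4.51) (3.11,4.66) (-1.08,7.46) (-3.10,5.44)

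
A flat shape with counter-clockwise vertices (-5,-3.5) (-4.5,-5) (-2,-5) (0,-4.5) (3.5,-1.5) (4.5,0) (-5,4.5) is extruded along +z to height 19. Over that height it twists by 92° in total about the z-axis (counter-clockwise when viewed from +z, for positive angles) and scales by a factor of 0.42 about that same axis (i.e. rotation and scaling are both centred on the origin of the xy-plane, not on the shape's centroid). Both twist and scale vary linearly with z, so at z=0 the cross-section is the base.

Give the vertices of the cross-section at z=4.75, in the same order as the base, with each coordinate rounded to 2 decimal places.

t = z/height = 4.75/19 = 0.25
s = 1 + (scale-1)·z/height = 1 + (0.42-1)·4.75/19 = 0.855000
θ = twist·z/height = 92°·4.75/19 = 23.0000° = 0.401426 rad
cos θ = 0.920505, sin θ = 0.390731 (intermediates below are computed at full precision and shown rounded to 5 d.p.)
v1: (-5,-3.5) → rotate → (-3.23497,-5.17542) → ×s → (-2.76590,-4.42499) → (-2.77,-4.42)
v2: (-4.5,-5) → rotate → (-2.18862,-6.36081) → ×s → (-1.87127,-5.43850) → (-1.87,-5.44)
v3: (-2,-5) → rotate → (0.11265,-5.38399) → ×s → (0.09631,-4.60331) → (0.10,-4.60)
v4: (0,-4.5) → rotate → (1.75829,-4.14227) → ×s → (1.50334,-3.54164) → (1.50,-3.54)
v5: (3.5,-1.5) → rotate → (3.80786,-0.01320) → ×s → (3.25572,-0.01128) → (3.26,-0.01)
v6: (4.5,0) → rotate → (4.14227,1.75829) → ×s → (3.54164,1.50334) → (3.54,1.50)
v7: (-5,4.5) → rotate → (-6.36081,2.18862) → ×s → (-5.43850,1.87127) → (-5.44,1.87)

Cross-section at z=4.75: (-2.77,-4.42) (-1.87,-5.44) (0.10,-4.60) (1.50,-3.54) (3.26,-0.01) (3.54,1.50) (-5.44,1.87)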